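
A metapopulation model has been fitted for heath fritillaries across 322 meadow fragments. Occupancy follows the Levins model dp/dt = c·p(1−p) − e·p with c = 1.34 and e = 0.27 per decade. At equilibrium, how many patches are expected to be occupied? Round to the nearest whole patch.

257

p* = 1 − e/c = 1 − 0.27/1.34 = 0.7985.
Expected occupied patches = N × p* = 322 × 0.7985 = 257.12 ≈ 257.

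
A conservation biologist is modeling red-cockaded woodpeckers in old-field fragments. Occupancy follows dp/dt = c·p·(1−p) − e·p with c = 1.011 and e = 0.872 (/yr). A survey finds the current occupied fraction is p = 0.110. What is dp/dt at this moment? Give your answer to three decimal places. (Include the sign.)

Colonization term: c·p·(1−p) = 1.011×0.110×0.8900 = 0.09898.
Extinction term: e·p = 0.09592.
dp/dt = 0.09898 − 0.09592 = 0.00306.

0.003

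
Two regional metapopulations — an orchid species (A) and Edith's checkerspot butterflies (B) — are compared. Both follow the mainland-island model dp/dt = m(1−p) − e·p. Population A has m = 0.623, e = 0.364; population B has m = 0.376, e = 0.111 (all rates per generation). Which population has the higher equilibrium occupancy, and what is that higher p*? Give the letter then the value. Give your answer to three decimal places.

B, 0.772

A: p*_A = m/(m+e) = 0.623/0.9870 = 0.6312.
B: p*_B = 0.376/0.4870 = 0.7721.
B is higher at 0.7721.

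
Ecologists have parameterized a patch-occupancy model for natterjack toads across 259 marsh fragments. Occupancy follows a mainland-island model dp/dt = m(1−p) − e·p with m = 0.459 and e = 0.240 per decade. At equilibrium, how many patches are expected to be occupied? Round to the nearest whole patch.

170

p* = m/(m+e) = 0.459/0.6990 = 0.6567.
Expected occupied patches = N × p* = 259 × 0.6567 = 170.07 ≈ 170.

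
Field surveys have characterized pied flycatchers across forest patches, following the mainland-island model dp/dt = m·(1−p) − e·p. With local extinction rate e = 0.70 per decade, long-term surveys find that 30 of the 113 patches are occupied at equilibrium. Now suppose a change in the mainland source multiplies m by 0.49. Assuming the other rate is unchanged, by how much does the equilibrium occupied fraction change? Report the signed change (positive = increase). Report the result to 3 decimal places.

Observed p* = 30/113 = 0.26549.
Balance m(1−p*) = e·p* gives m = e·p*/(1−p*) = 0.70×0.26549/0.73451 = 0.25302.
New p* = m/(m+e) = 0.12398/(0.12398+0.70000) = 0.15046.
Δp* = 0.15046 − 0.26549 = -0.11503.

-0.115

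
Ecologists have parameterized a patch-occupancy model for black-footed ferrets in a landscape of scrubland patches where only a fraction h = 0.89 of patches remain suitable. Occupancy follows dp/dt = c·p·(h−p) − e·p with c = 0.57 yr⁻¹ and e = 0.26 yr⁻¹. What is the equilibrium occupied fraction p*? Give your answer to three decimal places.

0.434

Setting dp/dt = 0 and dividing by p* gives c·(h−p*) = e.
So p* = h − e/c = 0.89 − 0.26/0.57 = 0.89 − 0.4561 = 0.4339.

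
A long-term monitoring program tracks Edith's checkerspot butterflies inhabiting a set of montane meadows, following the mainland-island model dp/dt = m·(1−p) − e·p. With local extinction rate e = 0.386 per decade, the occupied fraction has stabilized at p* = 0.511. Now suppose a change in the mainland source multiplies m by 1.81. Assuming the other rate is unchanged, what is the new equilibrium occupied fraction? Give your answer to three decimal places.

Balance m(1−p*) = e·p* gives m = e·p*/(1−p*) = 0.386×0.51100/0.48900 = 0.40337.
New p* = m/(m+e) = 0.73010/(0.73010+0.38600) = 0.65415.

0.654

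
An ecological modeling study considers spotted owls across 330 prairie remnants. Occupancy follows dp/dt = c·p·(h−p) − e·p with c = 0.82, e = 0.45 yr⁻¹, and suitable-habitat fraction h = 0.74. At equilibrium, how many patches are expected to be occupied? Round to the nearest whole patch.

p* = h − e/c = 0.74 − 0.5488 = 0.1912.
Expected occupied patches = N × p* = 330 × 0.1912 = 63.10 ≈ 63.

63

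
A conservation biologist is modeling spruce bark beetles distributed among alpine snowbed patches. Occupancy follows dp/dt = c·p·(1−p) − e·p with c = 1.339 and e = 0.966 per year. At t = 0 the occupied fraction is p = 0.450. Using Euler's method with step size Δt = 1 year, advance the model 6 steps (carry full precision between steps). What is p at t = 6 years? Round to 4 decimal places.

0.2833

Update rule: p ← p + [c·p·(1−p) − e·p]·Δt with Δt = 1.
step 1: Δp = -0.10330, p = 0.34670
step 2: Δp = -0.03163, p = 0.31507
step 3: Δp = -0.01540, p = 0.29967
step 4: Δp = -0.00847, p = 0.29120
step 5: Δp = -0.00493, p = 0.28628
step 6: Δp = -0.00296, p = 0.28332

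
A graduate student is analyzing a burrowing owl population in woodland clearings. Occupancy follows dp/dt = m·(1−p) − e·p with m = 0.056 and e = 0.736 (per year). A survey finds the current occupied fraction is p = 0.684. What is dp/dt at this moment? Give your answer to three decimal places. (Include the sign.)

Colonization term: m·(1−p) = 0.056×0.3160 = 0.01770.
Extinction term: e·p = 0.50342.
dp/dt = 0.01770 − 0.50342 = -0.48573.

-0.486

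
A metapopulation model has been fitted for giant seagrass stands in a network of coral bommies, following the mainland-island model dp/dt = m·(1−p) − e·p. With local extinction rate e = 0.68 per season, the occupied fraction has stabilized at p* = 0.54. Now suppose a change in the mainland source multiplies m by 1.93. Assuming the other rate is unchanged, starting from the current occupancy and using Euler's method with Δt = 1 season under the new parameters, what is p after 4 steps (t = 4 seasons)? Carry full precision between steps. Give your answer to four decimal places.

Balance m(1−p*) = e·p* gives m = e·p*/(1−p*) = 0.68×0.54000/0.46000 = 0.79826.
Starting from p₀ = 0.54000; update p ← p + (dp/dt)·Δt with the new parameters.
p: 0.54000 → 0.88150  (Δp = +0.34150)
p: 0.88150 → 0.46465  (Δp = -0.41684)
p: 0.46465 → 0.97347  (Δp = +0.50882)
p: 0.97347 → 0.35238  (Δp = -0.62109)

0.3524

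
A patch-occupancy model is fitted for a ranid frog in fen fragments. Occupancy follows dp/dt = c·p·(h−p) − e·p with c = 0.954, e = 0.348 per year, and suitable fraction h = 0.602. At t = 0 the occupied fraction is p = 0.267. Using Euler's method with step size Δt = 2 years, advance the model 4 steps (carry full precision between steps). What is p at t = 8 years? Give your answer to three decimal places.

Update rule: p ← p + [c·p·(h−p) − e·p]·Δt with Δt = 2.
t = 2: p = 0.26700 + (-0.01517) = 0.25183
t = 4: p = 0.25183 + (-0.00702) = 0.24481
t = 6: p = 0.24481 + (-0.00355) = 0.24126
t = 8: p = 0.24126 + (-0.00186) = 0.23940

0.239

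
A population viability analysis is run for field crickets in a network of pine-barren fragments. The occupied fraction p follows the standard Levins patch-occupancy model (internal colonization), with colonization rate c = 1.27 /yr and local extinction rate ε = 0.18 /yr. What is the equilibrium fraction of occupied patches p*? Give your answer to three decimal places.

At equilibrium, colonization balances extinction: c·p*·(1−p*) = ε·p*.
So p* = 1 − ε/c = 1 − 0.18/1.27 = 1 − 0.1417 = 0.8583.

0.858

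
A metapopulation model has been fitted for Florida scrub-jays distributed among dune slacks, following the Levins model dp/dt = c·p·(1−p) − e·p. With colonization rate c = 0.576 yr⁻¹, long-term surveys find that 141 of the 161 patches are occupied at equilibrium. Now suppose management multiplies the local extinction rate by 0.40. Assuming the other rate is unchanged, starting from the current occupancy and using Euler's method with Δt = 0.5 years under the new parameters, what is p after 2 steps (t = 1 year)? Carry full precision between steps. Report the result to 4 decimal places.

Observed p* = 141/161 = 0.87578.
Balance c(1−p*) = e gives e = 0.576×(1 − 0.87578) = 0.07155.
Starting from p₀ = 0.87578; update p ← p + (dp/dt)·Δt with the new parameters.
  1  |  dp/dt·Δt = +0.018799  |  p_1 = 0.894576
  2  |  dp/dt·Δt = +0.014359  |  p_2 = 0.908935

0.9089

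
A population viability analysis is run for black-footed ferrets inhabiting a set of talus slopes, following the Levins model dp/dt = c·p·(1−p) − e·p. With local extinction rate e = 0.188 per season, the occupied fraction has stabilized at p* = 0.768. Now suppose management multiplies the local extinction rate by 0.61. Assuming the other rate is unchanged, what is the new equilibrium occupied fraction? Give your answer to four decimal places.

Balance c(1−p*) = e gives c = e/(1 − 0.76800) = 0.188/0.23200 = 0.81034.
New p* = 1 − e/c = 1 − 0.11468/0.81034 = 0.85848.

0.8585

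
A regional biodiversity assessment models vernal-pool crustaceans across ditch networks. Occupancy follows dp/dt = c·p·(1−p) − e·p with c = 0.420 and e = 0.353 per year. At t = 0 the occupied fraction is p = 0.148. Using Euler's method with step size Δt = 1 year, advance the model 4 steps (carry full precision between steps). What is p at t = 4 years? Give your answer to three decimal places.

Update rule: p ← p + [c·p·(1−p) − e·p]·Δt with Δt = 1.
t = 1: p = 0.14800 + (+0.00072) = 0.14872
t = 2: p = 0.14872 + (+0.00068) = 0.14939
t = 3: p = 0.14939 + (+0.00064) = 0.15003
t = 4: p = 0.15003 + (+0.00060) = 0.15063

0.151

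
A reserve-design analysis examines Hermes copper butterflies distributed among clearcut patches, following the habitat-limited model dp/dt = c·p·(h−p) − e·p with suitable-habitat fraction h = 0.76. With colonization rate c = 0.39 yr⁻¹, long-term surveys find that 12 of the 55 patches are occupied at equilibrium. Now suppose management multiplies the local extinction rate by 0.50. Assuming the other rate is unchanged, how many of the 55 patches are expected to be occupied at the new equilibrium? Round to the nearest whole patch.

Observed p* = 12/55 = 0.21818.
Balance c(h−p*) = e gives e = 0.39×(0.76 − 0.21818) = 0.21131.
New p* = 0.76 − e/c = 0.76 − 0.10565/0.39000 = 0.48910.
Expected occupied = 55 × 0.48910 = 26.90 ≈ 27.

27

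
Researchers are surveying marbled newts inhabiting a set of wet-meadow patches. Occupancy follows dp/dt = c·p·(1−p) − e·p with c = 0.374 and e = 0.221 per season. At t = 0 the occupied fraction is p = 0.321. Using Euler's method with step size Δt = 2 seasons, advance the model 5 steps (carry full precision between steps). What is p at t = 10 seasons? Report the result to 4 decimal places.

0.3903

Update rule: p ← p + [c·p·(1−p) − e·p]·Δt with Δt = 2.
t = 2: p = 0.32100 + (+0.02115) = 0.34215
t = 4: p = 0.34215 + (+0.01713) = 0.35928
t = 6: p = 0.35928 + (+0.01339) = 0.37267
t = 8: p = 0.37267 + (+0.01015) = 0.38282
t = 10: p = 0.38282 + (+0.00752) = 0.39034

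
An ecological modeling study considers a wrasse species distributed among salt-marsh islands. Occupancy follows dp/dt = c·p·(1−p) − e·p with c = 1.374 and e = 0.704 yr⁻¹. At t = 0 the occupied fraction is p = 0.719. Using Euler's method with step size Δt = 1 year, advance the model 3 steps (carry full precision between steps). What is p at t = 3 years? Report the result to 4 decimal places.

Update rule: p ← p + [c·p·(1−p) − e·p]·Δt with Δt = 1.
  1  |  dp/dt·Δt = -0.228574  |  p_1 = 0.490426
  2  |  dp/dt·Δt = -0.001886  |  p_2 = 0.488540
  3  |  dp/dt·Δt = -0.000613  |  p_3 = 0.487927

0.4879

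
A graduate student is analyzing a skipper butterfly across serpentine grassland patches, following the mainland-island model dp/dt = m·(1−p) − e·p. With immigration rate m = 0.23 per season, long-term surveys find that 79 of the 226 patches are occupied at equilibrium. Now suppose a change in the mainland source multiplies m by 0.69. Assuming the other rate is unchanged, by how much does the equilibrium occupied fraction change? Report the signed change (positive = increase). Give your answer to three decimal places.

Observed p* = 79/226 = 0.34956.
Balance m(1−p*) = e·p* gives e = m(1−p*)/p* = 0.23×0.65044/0.34956 = 0.42797.
New p* = m/(m+e) = 0.15870/(0.15870+0.42797) = 0.27051.
Δp* = 0.27051 − 0.34956 = -0.07905.

-0.079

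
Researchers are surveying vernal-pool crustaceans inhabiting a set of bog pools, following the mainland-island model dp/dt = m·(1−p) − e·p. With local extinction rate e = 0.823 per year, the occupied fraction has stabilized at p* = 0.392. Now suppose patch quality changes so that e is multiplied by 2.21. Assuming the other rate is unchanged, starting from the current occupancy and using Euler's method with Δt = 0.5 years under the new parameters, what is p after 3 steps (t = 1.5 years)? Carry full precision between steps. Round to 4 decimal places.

0.2250

Balance m(1−p*) = e·p* gives m = e·p*/(1−p*) = 0.823×0.39200/0.60800 = 0.53062.
Starting from p₀ = 0.39200; update p ← p + (dp/dt)·Δt with the new parameters.
  1  |  dp/dt·Δt = -0.195183  |  p_1 = 0.196817
  2  |  dp/dt·Δt = +0.034103  |  p_2 = 0.230920
  3  |  dp/dt·Δt = -0.005959  |  p_3 = 0.224962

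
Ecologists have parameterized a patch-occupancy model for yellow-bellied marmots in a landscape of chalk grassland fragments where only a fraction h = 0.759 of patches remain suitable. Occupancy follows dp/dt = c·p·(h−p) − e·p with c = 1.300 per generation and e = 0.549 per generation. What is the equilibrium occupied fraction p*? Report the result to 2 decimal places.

Setting dp/dt = 0 and dividing by p* gives c·(h−p*) = e.
So p* = h − e/c = 0.759 − 0.549/1.300 = 0.759 − 0.4223 = 0.3367.

0.34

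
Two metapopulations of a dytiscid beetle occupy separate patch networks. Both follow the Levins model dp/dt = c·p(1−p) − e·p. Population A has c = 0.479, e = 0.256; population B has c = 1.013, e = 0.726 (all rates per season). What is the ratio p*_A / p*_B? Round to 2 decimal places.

A: p*_A = 1 − 0.256/0.479 = 0.4656.
B: p*_B = 1 − 0.726/1.013 = 0.2833.
p*_A / p*_B = 0.4656/0.2833 = 1.6432.

1.64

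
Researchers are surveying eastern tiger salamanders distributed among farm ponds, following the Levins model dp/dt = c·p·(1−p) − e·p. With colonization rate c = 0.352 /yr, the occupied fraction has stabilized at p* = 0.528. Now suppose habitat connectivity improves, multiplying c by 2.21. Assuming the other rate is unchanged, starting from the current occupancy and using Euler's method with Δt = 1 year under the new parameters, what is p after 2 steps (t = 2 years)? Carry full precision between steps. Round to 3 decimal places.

0.709

Balance c(1−p*) = e gives e = 0.352×(1 − 0.52800) = 0.16614.
Starting from p₀ = 0.52800; update p ← p + (dp/dt)·Δt with the new parameters.
  1  |  dp/dt·Δt = +0.106146  |  p_1 = 0.634146
  2  |  dp/dt·Δt = +0.075122  |  p_2 = 0.709268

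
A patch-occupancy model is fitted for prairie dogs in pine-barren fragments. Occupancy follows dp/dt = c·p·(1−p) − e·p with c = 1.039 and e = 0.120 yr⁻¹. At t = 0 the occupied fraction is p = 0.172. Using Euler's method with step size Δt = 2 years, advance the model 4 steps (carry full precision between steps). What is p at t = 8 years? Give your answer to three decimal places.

0.850

Update rule: p ← p + [c·p·(1−p) − e·p]·Δt with Δt = 2.
t = 2: p = 0.17200 + (+0.25466) = 0.42666
t = 4: p = 0.42666 + (+0.40592) = 0.83259
t = 6: p = 0.83259 + (+0.08983) = 0.92241
t = 8: p = 0.92241 + (-0.07266) = 0.84975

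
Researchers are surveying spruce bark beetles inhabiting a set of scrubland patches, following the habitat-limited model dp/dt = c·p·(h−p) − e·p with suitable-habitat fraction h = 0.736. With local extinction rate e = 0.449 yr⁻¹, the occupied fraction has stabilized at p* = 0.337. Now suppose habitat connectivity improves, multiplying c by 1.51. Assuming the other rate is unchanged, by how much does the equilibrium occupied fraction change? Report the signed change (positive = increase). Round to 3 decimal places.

Balance c(h−p*) = e gives c = e/(0.736 − 0.33700) = 0.449/0.39900 = 1.12531.
New p* = 0.736 − e/c = 0.736 − 0.44900/1.69922 = 0.47176.
Δp* = 0.47176 − 0.33700 = +0.13476.

0.135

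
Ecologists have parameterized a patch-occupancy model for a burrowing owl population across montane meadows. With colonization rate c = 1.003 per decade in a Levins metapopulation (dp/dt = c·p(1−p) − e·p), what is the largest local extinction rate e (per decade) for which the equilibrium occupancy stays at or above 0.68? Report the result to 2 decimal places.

0.32

1 − e/c ≥ 0.68 ⇒ e ≤ c(1 − 0.68) = 1.003 × 0.3200.
e_max = 0.3210.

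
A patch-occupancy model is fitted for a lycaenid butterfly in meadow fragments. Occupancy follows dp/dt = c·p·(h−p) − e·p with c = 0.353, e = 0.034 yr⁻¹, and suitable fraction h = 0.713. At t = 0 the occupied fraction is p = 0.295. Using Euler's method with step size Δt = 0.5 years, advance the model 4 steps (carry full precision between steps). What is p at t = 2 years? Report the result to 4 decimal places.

0.3618

Update rule: p ← p + [c·p·(h−p) − e·p]·Δt with Δt = 0.5.
  1  |  dp/dt·Δt = +0.016749  |  p_1 = 0.311749
  2  |  dp/dt·Δt = +0.016779  |  p_2 = 0.328528
  3  |  dp/dt·Δt = +0.016709  |  p_3 = 0.345237
  4  |  dp/dt·Δt = +0.016540  |  p_4 = 0.361777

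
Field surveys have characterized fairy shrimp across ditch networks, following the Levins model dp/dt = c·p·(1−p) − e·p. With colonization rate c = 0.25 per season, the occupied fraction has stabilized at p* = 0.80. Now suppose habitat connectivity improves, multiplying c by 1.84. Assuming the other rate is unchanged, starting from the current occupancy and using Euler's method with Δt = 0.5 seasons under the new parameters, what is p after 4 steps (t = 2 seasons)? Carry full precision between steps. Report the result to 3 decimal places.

Balance c(1−p*) = e gives e = 0.25×(1 − 0.80000) = 0.05000.
Starting from p₀ = 0.80000; update p ← p + (dp/dt)·Δt with the new parameters.
  1  |  dp/dt·Δt = +0.016800  |  p_1 = 0.816800
  2  |  dp/dt·Δt = +0.013997  |  p_2 = 0.830797
  3  |  dp/dt·Δt = +0.011562  |  p_3 = 0.842359
  4  |  dp/dt·Δt = +0.009483  |  p_4 = 0.851842

0.852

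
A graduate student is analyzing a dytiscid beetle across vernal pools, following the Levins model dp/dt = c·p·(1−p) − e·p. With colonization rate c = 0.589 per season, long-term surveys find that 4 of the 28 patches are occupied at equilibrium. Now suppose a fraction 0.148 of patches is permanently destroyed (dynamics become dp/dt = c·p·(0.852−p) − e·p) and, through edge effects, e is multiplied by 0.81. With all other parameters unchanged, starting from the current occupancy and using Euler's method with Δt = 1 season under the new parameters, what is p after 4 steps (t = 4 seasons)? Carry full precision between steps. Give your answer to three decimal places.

Observed p* = 4/28 = 0.14286.
Balance c(1−p*) = e gives e = 0.589×(1 − 0.14286) = 0.50486.
Starting from p₀ = 0.14286; update p ← p + (dp/dt)·Δt with the new parameters.
step 1: Δp = +0.00125, p = 0.14411
step 2: Δp = +0.00115, p = 0.14526
step 3: Δp = +0.00107, p = 0.14633
step 4: Δp = +0.00098, p = 0.14731

0.147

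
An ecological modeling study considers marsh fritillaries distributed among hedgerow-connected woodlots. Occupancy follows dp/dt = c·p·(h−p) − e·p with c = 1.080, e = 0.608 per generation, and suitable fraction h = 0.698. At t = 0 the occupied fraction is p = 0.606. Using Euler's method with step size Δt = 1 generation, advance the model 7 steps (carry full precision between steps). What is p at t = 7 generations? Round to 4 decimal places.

0.1669

Update rule: p ← p + [c·p·(h−p) − e·p]·Δt with Δt = 1.
t = 1: p = 0.60600 + (-0.30824) = 0.29776
t = 2: p = 0.29776 + (-0.05233) = 0.24543
t = 3: p = 0.24543 + (-0.02926) = 0.21617
t = 4: p = 0.21617 + (-0.01894) = 0.19723
t = 5: p = 0.19723 + (-0.01325) = 0.18398
t = 6: p = 0.18398 + (-0.00973) = 0.17426
t = 7: p = 0.17426 + (-0.00738) = 0.16688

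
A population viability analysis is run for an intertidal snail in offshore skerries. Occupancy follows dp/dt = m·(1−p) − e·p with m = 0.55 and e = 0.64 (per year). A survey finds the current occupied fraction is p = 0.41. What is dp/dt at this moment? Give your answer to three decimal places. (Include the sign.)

0.062

Colonization term: m·(1−p) = 0.55×0.5900 = 0.32450.
Extinction term: e·p = 0.26240.
dp/dt = 0.32450 − 0.26240 = 0.06210.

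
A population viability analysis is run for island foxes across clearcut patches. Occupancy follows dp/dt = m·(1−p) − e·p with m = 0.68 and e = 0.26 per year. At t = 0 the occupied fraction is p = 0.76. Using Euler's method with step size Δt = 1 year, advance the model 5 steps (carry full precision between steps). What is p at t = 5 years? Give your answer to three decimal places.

0.723

Update rule: p ← p + [m·(1−p) − e·p]·Δt with Δt = 1.
step 1: Δp = -0.03440, p = 0.72560
step 2: Δp = -0.00206, p = 0.72354
step 3: Δp = -0.00012, p = 0.72341
step 4: Δp = -0.00001, p = 0.72340
step 5: Δp = -0.00000, p = 0.72340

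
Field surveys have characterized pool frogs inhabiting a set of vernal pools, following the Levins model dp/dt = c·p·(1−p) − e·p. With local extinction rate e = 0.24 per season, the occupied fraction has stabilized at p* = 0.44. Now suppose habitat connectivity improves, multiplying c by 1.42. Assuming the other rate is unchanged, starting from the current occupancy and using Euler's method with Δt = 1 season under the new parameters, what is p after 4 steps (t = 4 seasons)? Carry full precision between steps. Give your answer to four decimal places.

0.5666

Balance c(1−p*) = e gives c = e/(1 − 0.44000) = 0.24/0.56000 = 0.42857.
Starting from p₀ = 0.44000; update p ← p + (dp/dt)·Δt with the new parameters.
step 1: Δp = +0.04435, p = 0.48435
step 2: Δp = +0.03575, p = 0.52010
step 3: Δp = +0.02707, p = 0.54717
step 4: Δp = +0.01947, p = 0.56664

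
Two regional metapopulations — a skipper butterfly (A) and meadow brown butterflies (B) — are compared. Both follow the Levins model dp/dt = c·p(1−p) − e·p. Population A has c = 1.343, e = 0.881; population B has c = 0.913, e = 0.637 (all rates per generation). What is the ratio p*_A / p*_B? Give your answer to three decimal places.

A: p*_A = 1 − 0.881/1.343 = 0.3440.
B: p*_B = 1 − 0.637/0.913 = 0.3023.
p*_A / p*_B = 0.3440/0.3023 = 1.1380.

1.138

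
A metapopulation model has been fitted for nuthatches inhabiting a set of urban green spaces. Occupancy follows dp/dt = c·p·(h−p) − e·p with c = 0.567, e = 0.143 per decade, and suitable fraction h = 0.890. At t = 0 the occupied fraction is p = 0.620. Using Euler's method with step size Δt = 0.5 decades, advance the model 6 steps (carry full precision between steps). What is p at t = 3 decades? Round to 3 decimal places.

Update rule: p ← p + [c·p·(h−p) − e·p]·Δt with Δt = 0.5.
step 1: Δp = +0.00313, p = 0.62313
step 2: Δp = +0.00259, p = 0.62572
step 3: Δp = +0.00214, p = 0.62786
step 4: Δp = +0.00177, p = 0.62963
step 5: Δp = +0.00146, p = 0.63109
step 6: Δp = +0.00120, p = 0.63229

0.632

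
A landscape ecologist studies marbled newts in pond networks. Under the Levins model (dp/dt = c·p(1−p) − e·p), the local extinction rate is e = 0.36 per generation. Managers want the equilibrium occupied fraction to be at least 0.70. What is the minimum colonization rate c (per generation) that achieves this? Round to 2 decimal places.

p* = 1 − e/c ≥ 0.70 requires e/c ≤ 0.3000, i.e. c ≥ e/0.3000.
c_min = 0.36/0.3000 = 1.2000.

1.20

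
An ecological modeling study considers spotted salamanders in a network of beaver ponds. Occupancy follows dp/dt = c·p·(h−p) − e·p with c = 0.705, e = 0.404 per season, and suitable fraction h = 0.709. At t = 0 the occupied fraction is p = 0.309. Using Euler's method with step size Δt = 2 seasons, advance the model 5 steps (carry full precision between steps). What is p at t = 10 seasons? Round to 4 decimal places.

0.1624

Update rule: p ← p + [c·p·(h−p) − e·p]·Δt with Δt = 2.
step 1: Δp = -0.07540, p = 0.23360
step 2: Δp = -0.03217, p = 0.20144
step 3: Δp = -0.01860, p = 0.18284
step 4: Δp = -0.01209, p = 0.17075
step 5: Δp = -0.00838, p = 0.16237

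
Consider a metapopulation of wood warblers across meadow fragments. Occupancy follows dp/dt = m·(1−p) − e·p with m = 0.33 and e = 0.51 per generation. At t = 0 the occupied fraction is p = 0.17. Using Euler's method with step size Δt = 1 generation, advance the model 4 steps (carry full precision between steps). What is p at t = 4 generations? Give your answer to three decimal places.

Update rule: p ← p + [m·(1−p) − e·p]·Δt with Δt = 1.
t = 1: p = 0.17000 + (+0.18720) = 0.35720
t = 2: p = 0.35720 + (+0.02995) = 0.38715
t = 3: p = 0.38715 + (+0.00479) = 0.39194
t = 4: p = 0.39194 + (+0.00077) = 0.39271

0.393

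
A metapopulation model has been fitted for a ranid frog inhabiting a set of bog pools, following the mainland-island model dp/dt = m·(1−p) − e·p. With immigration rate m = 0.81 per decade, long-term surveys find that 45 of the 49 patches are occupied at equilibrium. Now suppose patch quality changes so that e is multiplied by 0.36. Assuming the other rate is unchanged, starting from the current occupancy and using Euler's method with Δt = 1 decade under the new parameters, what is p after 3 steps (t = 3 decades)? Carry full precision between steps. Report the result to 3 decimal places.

0.969

Observed p* = 45/49 = 0.91837.
Balance m(1−p*) = e·p* gives e = m(1−p*)/p* = 0.81×0.08163/0.91837 = 0.07200.
Starting from p₀ = 0.91837; update p ← p + (dp/dt)·Δt with the new parameters.
  1  |  dp/dt·Δt = +0.042318  |  p_1 = 0.960686
  2  |  dp/dt·Δt = +0.006944  |  p_2 = 0.967629
  3  |  dp/dt·Δt = +0.001139  |  p_3 = 0.968769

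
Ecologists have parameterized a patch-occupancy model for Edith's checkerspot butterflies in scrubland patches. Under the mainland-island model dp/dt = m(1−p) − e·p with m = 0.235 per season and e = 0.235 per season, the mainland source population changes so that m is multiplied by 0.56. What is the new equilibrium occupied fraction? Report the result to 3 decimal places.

0.359

Before: p* = 0.235/(0.235+0.235) = 0.5000.
After: m = 0.1316, e = 0.235; p* = 0.1316/0.3666 = 0.3590.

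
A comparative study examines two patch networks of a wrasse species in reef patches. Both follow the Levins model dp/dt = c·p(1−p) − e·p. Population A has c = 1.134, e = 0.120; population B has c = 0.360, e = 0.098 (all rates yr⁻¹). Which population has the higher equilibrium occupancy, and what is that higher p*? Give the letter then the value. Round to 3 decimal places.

A: p*_A = 1 − 0.120/1.134 = 0.8942.
B: p*_B = 1 − 0.098/0.360 = 0.7278.
A is higher at 0.8942.

A, 0.894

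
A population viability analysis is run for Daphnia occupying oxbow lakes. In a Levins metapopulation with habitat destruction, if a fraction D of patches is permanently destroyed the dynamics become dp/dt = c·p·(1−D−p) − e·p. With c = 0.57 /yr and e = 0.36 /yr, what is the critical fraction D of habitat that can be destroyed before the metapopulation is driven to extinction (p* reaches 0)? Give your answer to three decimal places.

0.368

The nontrivial equilibrium is p* = (1−D) − e/c; extinction occurs when this hits zero.
So D_crit = 1 − e/c = 1 − 0.36/0.57 = 1 − 0.6316 = 0.3684.
Note this equals the original equilibrium occupancy — the Levins extinction-debt result.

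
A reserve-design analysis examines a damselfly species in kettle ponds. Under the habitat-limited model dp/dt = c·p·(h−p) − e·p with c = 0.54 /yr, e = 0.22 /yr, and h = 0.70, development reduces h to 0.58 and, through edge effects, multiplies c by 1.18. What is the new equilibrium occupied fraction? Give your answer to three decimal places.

0.235

Before: p* = h − e/c = 0.70 − 0.22/0.54 = 0.70 − 0.4074 = 0.2926.
After: c = 0.6372, e = 0.22, h = 0.58; p* = 0.58 − 0.22/0.6372 = 0.2347.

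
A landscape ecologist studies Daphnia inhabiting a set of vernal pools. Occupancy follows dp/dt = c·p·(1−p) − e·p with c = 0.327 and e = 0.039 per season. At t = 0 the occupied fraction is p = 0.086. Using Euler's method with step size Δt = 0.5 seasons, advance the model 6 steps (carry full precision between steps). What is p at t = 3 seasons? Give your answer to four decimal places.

Update rule: p ← p + [c·p·(1−p) − e·p]·Δt with Δt = 0.5.
p: 0.08600 → 0.09717  (Δp = +0.01117)
p: 0.09717 → 0.10962  (Δp = +0.01245)
p: 0.10962 → 0.12345  (Δp = +0.01382)
p: 0.12345 → 0.13873  (Δp = +0.01528)
p: 0.13873 → 0.15556  (Δp = +0.01683)
p: 0.15556 → 0.17400  (Δp = +0.01844)

0.1740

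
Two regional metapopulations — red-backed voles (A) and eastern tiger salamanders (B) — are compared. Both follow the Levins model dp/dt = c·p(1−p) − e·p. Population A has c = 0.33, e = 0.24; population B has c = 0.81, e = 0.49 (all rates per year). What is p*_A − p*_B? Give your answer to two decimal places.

A: p*_A = 1 − 0.24/0.33 = 0.2727.
B: p*_B = 1 − 0.49/0.81 = 0.3951.
p*_A − p*_B = 0.2727 − 0.3951 = -0.1223.

-0.12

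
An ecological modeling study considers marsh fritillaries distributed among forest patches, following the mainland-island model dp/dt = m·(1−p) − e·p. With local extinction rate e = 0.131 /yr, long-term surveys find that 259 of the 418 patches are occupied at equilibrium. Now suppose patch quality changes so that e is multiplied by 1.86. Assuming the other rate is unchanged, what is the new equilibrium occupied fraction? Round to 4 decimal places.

0.4669

Observed p* = 259/418 = 0.61962.
Balance m(1−p*) = e·p* gives m = e·p*/(1−p*) = 0.131×0.61962/0.38038 = 0.21339.
New p* = m/(m+e) = 0.21339/(0.21339+0.24366) = 0.46689.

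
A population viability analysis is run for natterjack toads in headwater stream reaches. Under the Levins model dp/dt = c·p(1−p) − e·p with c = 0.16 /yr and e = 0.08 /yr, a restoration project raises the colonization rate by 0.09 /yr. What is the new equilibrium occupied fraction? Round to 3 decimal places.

0.680

Before: p* = 1 − 0.08/0.16 = 0.5000.
After the change, c = 0.25, e = 0.08, so p* = 1 − 0.08/0.25 = 0.6800.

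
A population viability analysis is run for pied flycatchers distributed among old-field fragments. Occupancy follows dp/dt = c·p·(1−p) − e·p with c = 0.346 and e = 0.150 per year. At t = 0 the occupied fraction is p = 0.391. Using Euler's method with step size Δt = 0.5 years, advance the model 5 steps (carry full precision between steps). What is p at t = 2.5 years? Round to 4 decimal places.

Update rule: p ← p + [c·p·(1−p) − e·p]·Δt with Δt = 0.5.
step 1: Δp = +0.01187, p = 0.40287
step 2: Δp = +0.01140, p = 0.41427
step 3: Δp = +0.01091, p = 0.42518
step 4: Δp = +0.01039, p = 0.43557
step 5: Δp = +0.00986, p = 0.44544

0.4454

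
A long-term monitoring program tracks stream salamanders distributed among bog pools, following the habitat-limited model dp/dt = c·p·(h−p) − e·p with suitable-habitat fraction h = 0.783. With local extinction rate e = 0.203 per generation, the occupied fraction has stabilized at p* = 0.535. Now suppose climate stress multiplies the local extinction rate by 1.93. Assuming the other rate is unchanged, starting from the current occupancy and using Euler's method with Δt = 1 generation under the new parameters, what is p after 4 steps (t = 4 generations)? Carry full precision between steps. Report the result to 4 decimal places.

0.3445

Balance c(h−p*) = e gives c = e/(0.783 − 0.53500) = 0.203/0.24800 = 0.81855.
Starting from p₀ = 0.53500; update p ← p + (dp/dt)·Δt with the new parameters.
step 1: Δp = -0.10100, p = 0.43400
step 2: Δp = -0.04605, p = 0.38794
step 3: Δp = -0.02654, p = 0.36140
step 4: Δp = -0.01687, p = 0.34453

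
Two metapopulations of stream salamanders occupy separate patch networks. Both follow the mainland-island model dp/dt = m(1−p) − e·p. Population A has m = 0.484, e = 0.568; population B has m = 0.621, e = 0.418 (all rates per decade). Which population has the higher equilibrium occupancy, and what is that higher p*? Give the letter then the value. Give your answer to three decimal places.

A: p*_A = m/(m+e) = 0.484/1.0520 = 0.4601.
B: p*_B = 0.621/1.0390 = 0.5977.
B is higher at 0.5977.

B, 0.598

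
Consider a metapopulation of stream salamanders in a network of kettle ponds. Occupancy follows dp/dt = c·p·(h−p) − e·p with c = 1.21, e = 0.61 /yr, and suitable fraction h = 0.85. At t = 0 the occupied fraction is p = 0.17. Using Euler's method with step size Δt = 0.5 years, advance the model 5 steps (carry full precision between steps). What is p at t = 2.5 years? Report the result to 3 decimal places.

Update rule: p ← p + [c·p·(h−p) − e·p]·Δt with Δt = 0.5.
step 1: Δp = +0.01809, p = 0.18809
step 2: Δp = +0.01795, p = 0.20604
step 3: Δp = +0.01743, p = 0.22347
step 4: Δp = +0.01655, p = 0.24002
step 5: Δp = +0.01537, p = 0.25539

0.255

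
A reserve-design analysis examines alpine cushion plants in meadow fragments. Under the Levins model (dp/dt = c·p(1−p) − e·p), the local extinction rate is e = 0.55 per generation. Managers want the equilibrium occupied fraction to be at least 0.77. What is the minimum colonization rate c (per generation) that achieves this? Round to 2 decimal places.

2.39

p* = 1 − e/c ≥ 0.77 requires e/c ≤ 0.2300, i.e. c ≥ e/0.2300.
c_min = 0.55/0.2300 = 2.3913.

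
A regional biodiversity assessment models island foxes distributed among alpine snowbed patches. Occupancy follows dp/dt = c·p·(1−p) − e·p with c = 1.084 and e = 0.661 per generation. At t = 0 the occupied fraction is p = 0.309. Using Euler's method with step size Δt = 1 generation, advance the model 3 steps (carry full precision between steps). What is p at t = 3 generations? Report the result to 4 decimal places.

Update rule: p ← p + [c·p·(1−p) − e·p]·Δt with Δt = 1.
p: 0.30900 → 0.33621  (Δp = +0.02721)
p: 0.33621 → 0.35589  (Δp = +0.01969)
p: 0.35589 → 0.36914  (Δp = +0.01324)

0.3691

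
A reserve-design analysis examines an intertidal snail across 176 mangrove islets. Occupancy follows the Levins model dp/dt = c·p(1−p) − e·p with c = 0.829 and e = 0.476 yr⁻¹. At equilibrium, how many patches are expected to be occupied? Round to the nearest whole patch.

p* = 1 − e/c = 1 − 0.476/0.829 = 0.4258.
Expected occupied patches = N × p* = 176 × 0.4258 = 74.94 ≈ 75.

75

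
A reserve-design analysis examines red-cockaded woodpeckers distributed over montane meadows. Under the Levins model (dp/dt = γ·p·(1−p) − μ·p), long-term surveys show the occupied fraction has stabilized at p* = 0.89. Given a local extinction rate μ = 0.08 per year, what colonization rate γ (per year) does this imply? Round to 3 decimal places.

At equilibrium γ(1−p*) = μ, so γ = μ/(1−p*).
γ = 0.08/(1 − 0.89) = 0.08/0.1100 = 0.7273.

0.727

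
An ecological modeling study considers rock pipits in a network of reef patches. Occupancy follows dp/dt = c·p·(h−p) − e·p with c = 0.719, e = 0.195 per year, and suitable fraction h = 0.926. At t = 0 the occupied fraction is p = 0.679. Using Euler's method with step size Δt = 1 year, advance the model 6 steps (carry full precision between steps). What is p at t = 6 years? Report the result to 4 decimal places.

Update rule: p ← p + [c·p·(h−p) − e·p]·Δt with Δt = 1.
  1  |  dp/dt·Δt = -0.011819  |  p_1 = 0.667181
  2  |  dp/dt·Δt = -0.005944  |  p_2 = 0.661237
  3  |  dp/dt·Δt = -0.003065  |  p_3 = 0.658172
  4  |  dp/dt·Δt = -0.001600  |  p_4 = 0.656571
  5  |  dp/dt·Δt = -0.000841  |  p_5 = 0.655730
  6  |  dp/dt·Δt = -0.000443  |  p_6 = 0.655287

0.6553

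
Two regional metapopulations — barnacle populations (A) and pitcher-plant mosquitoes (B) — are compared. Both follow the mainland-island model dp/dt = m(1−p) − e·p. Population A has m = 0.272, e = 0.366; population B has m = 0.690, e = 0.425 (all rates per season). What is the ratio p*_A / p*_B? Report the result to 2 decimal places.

A: p*_A = m/(m+e) = 0.272/0.6380 = 0.4263.
B: p*_B = 0.690/1.1150 = 0.6188.
p*_A / p*_B = 0.4263/0.6188 = 0.6889.

0.69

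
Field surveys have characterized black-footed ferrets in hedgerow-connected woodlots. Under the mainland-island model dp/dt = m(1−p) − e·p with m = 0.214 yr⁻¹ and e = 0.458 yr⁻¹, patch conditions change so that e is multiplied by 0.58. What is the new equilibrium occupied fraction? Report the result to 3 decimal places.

Before: p* = 0.214/(0.214+0.458) = 0.3185.
After: m = 0.214, e = 0.26564; p* = 0.214/0.4796 = 0.4462.

0.446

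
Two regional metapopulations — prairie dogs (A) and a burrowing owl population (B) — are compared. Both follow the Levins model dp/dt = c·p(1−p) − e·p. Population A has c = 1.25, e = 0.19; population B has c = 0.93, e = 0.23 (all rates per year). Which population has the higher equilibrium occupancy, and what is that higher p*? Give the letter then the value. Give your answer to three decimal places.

A: p*_A = 1 − 0.19/1.25 = 0.8480.
B: p*_B = 1 − 0.23/0.93 = 0.7527.
A is higher at 0.8480.

A, 0.848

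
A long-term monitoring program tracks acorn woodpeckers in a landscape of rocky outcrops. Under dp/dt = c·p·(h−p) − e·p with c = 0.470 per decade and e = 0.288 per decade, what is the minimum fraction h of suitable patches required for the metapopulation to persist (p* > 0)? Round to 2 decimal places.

p* = h − e/c is positive only when h > e/c.
h_min = e/c = 0.288/0.470 = 0.6128.

0.61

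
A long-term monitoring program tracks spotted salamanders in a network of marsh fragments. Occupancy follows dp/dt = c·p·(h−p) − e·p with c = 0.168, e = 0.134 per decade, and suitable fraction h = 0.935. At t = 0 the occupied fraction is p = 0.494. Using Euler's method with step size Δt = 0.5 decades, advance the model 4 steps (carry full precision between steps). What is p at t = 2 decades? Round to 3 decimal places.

Update rule: p ← p + [c·p·(h−p) − e·p]·Δt with Δt = 0.5.
step 1: Δp = -0.01480, p = 0.47920
step 2: Δp = -0.01376, p = 0.46544
step 3: Δp = -0.01283, p = 0.45262
step 4: Δp = -0.01199, p = 0.44063

0.441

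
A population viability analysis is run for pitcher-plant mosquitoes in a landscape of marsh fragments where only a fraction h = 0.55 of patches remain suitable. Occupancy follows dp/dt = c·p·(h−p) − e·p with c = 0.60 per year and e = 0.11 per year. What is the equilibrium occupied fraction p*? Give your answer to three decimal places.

Setting dp/dt = 0 and dividing by p* gives c·(h−p*) = e.
So p* = h − e/c = 0.55 − 0.11/0.60 = 0.55 − 0.1833 = 0.3667.

0.367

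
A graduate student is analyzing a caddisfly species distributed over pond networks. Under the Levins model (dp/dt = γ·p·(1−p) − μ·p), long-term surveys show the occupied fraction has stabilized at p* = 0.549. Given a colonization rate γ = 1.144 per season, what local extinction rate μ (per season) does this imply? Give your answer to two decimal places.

At equilibrium γ(1−p*) = μ.
μ = 1.144 × (1 − 0.549) = 1.144 × 0.4510 = 0.5159.

0.52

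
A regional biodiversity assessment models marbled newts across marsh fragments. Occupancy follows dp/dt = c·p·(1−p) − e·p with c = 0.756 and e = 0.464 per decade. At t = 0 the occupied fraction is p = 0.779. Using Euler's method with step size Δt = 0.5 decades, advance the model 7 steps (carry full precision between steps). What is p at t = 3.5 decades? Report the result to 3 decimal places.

0.455

Update rule: p ← p + [c·p·(1−p) − e·p]·Δt with Δt = 0.5.
p: 0.77900 → 0.66335  (Δp = -0.11565)
p: 0.66335 → 0.59387  (Δp = -0.06948)
p: 0.59387 → 0.54726  (Δp = -0.04661)
p: 0.54726 → 0.51395  (Δp = -0.03331)
p: 0.51395 → 0.48914  (Δp = -0.02481)
p: 0.48914 → 0.47011  (Δp = -0.01903)
p: 0.47011 → 0.45521  (Δp = -0.01490)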